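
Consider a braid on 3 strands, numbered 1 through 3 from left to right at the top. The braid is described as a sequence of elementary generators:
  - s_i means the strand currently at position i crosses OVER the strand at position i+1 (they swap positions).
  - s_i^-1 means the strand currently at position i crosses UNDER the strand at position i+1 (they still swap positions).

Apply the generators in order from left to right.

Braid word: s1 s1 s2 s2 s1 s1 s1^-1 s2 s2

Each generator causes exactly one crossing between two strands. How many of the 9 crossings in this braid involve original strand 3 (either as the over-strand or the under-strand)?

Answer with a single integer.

Answer: 4

Derivation:
Gen 1: crossing 1x2. Involves strand 3? no. Count so far: 0
Gen 2: crossing 2x1. Involves strand 3? no. Count so far: 0
Gen 3: crossing 2x3. Involves strand 3? yes. Count so far: 1
Gen 4: crossing 3x2. Involves strand 3? yes. Count so far: 2
Gen 5: crossing 1x2. Involves strand 3? no. Count so far: 2
Gen 6: crossing 2x1. Involves strand 3? no. Count so far: 2
Gen 7: crossing 1x2. Involves strand 3? no. Count so far: 2
Gen 8: crossing 1x3. Involves strand 3? yes. Count so far: 3
Gen 9: crossing 3x1. Involves strand 3? yes. Count so far: 4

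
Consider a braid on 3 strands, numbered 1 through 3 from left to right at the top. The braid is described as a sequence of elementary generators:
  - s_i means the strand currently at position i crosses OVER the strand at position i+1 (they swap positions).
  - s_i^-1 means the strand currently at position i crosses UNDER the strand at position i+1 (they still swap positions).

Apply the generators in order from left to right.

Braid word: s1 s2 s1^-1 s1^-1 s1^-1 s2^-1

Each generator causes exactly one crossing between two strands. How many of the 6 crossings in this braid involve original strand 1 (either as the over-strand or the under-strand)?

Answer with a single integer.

Answer: 3

Derivation:
Gen 1: crossing 1x2. Involves strand 1? yes. Count so far: 1
Gen 2: crossing 1x3. Involves strand 1? yes. Count so far: 2
Gen 3: crossing 2x3. Involves strand 1? no. Count so far: 2
Gen 4: crossing 3x2. Involves strand 1? no. Count so far: 2
Gen 5: crossing 2x3. Involves strand 1? no. Count so far: 2
Gen 6: crossing 2x1. Involves strand 1? yes. Count so far: 3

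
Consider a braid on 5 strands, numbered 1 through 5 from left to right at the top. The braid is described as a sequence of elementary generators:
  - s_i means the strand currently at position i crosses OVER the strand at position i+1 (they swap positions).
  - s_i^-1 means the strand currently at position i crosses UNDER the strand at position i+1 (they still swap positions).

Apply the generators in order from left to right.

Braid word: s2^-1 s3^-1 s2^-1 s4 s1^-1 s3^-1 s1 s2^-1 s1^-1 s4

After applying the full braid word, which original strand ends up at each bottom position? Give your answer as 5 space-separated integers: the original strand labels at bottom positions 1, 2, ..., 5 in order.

Gen 1 (s2^-1): strand 2 crosses under strand 3. Perm now: [1 3 2 4 5]
Gen 2 (s3^-1): strand 2 crosses under strand 4. Perm now: [1 3 4 2 5]
Gen 3 (s2^-1): strand 3 crosses under strand 4. Perm now: [1 4 3 2 5]
Gen 4 (s4): strand 2 crosses over strand 5. Perm now: [1 4 3 5 2]
Gen 5 (s1^-1): strand 1 crosses under strand 4. Perm now: [4 1 3 5 2]
Gen 6 (s3^-1): strand 3 crosses under strand 5. Perm now: [4 1 5 3 2]
Gen 7 (s1): strand 4 crosses over strand 1. Perm now: [1 4 5 3 2]
Gen 8 (s2^-1): strand 4 crosses under strand 5. Perm now: [1 5 4 3 2]
Gen 9 (s1^-1): strand 1 crosses under strand 5. Perm now: [5 1 4 3 2]
Gen 10 (s4): strand 3 crosses over strand 2. Perm now: [5 1 4 2 3]

Answer: 5 1 4 2 3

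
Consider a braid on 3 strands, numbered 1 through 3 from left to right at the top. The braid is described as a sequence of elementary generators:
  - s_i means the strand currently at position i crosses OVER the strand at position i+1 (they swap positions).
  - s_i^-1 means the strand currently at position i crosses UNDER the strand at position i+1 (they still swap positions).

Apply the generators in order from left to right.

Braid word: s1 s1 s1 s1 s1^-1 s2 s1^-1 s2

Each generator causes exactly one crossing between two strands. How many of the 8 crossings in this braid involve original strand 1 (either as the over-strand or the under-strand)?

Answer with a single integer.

Gen 1: crossing 1x2. Involves strand 1? yes. Count so far: 1
Gen 2: crossing 2x1. Involves strand 1? yes. Count so far: 2
Gen 3: crossing 1x2. Involves strand 1? yes. Count so far: 3
Gen 4: crossing 2x1. Involves strand 1? yes. Count so far: 4
Gen 5: crossing 1x2. Involves strand 1? yes. Count so far: 5
Gen 6: crossing 1x3. Involves strand 1? yes. Count so far: 6
Gen 7: crossing 2x3. Involves strand 1? no. Count so far: 6
Gen 8: crossing 2x1. Involves strand 1? yes. Count so far: 7

Answer: 7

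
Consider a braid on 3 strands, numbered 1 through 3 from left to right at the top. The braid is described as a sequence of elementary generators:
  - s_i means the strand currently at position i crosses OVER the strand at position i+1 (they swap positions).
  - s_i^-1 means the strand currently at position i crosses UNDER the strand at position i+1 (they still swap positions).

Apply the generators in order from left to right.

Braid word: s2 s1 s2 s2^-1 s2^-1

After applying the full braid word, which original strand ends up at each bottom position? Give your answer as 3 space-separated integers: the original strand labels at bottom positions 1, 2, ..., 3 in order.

Answer: 3 2 1

Derivation:
Gen 1 (s2): strand 2 crosses over strand 3. Perm now: [1 3 2]
Gen 2 (s1): strand 1 crosses over strand 3. Perm now: [3 1 2]
Gen 3 (s2): strand 1 crosses over strand 2. Perm now: [3 2 1]
Gen 4 (s2^-1): strand 2 crosses under strand 1. Perm now: [3 1 2]
Gen 5 (s2^-1): strand 1 crosses under strand 2. Perm now: [3 2 1]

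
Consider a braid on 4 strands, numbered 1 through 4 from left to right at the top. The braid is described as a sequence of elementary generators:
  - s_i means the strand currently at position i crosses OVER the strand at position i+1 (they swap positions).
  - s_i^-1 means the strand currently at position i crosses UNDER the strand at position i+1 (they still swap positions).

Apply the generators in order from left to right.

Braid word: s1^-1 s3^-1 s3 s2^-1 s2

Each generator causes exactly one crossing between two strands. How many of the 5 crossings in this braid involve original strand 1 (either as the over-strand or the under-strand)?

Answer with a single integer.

Gen 1: crossing 1x2. Involves strand 1? yes. Count so far: 1
Gen 2: crossing 3x4. Involves strand 1? no. Count so far: 1
Gen 3: crossing 4x3. Involves strand 1? no. Count so far: 1
Gen 4: crossing 1x3. Involves strand 1? yes. Count so far: 2
Gen 5: crossing 3x1. Involves strand 1? yes. Count so far: 3

Answer: 3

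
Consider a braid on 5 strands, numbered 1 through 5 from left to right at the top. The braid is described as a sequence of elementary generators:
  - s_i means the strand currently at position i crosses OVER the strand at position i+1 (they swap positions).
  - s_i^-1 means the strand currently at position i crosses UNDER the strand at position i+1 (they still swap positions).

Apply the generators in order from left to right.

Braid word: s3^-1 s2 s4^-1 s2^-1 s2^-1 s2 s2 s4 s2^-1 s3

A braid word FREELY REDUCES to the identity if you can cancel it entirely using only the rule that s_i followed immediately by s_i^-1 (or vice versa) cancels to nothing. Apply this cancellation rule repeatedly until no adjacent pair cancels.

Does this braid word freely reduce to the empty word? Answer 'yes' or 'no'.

Answer: yes

Derivation:
Gen 1 (s3^-1): push. Stack: [s3^-1]
Gen 2 (s2): push. Stack: [s3^-1 s2]
Gen 3 (s4^-1): push. Stack: [s3^-1 s2 s4^-1]
Gen 4 (s2^-1): push. Stack: [s3^-1 s2 s4^-1 s2^-1]
Gen 5 (s2^-1): push. Stack: [s3^-1 s2 s4^-1 s2^-1 s2^-1]
Gen 6 (s2): cancels prior s2^-1. Stack: [s3^-1 s2 s4^-1 s2^-1]
Gen 7 (s2): cancels prior s2^-1. Stack: [s3^-1 s2 s4^-1]
Gen 8 (s4): cancels prior s4^-1. Stack: [s3^-1 s2]
Gen 9 (s2^-1): cancels prior s2. Stack: [s3^-1]
Gen 10 (s3): cancels prior s3^-1. Stack: []
Reduced word: (empty)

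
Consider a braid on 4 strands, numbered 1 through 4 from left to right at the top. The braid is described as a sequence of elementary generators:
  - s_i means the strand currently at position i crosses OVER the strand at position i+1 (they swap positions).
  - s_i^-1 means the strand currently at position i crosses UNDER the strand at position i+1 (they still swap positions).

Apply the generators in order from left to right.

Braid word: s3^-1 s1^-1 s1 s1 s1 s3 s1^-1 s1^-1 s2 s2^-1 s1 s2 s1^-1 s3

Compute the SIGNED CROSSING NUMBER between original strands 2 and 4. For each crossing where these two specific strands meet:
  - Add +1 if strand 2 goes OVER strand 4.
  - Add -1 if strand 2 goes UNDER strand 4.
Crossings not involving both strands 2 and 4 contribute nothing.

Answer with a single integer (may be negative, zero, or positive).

Answer: 0

Derivation:
Gen 1: crossing 3x4. Both 2&4? no. Sum: 0
Gen 2: crossing 1x2. Both 2&4? no. Sum: 0
Gen 3: crossing 2x1. Both 2&4? no. Sum: 0
Gen 4: crossing 1x2. Both 2&4? no. Sum: 0
Gen 5: crossing 2x1. Both 2&4? no. Sum: 0
Gen 6: crossing 4x3. Both 2&4? no. Sum: 0
Gen 7: crossing 1x2. Both 2&4? no. Sum: 0
Gen 8: crossing 2x1. Both 2&4? no. Sum: 0
Gen 9: crossing 2x3. Both 2&4? no. Sum: 0
Gen 10: crossing 3x2. Both 2&4? no. Sum: 0
Gen 11: crossing 1x2. Both 2&4? no. Sum: 0
Gen 12: crossing 1x3. Both 2&4? no. Sum: 0
Gen 13: crossing 2x3. Both 2&4? no. Sum: 0
Gen 14: crossing 1x4. Both 2&4? no. Sum: 0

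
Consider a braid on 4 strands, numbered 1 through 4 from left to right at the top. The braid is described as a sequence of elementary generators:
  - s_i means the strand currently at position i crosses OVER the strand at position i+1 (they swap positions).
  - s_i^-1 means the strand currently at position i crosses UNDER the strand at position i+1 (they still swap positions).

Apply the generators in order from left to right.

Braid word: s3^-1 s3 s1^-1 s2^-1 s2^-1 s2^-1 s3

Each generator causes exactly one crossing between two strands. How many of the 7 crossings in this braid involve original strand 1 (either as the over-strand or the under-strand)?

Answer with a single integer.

Gen 1: crossing 3x4. Involves strand 1? no. Count so far: 0
Gen 2: crossing 4x3. Involves strand 1? no. Count so far: 0
Gen 3: crossing 1x2. Involves strand 1? yes. Count so far: 1
Gen 4: crossing 1x3. Involves strand 1? yes. Count so far: 2
Gen 5: crossing 3x1. Involves strand 1? yes. Count so far: 3
Gen 6: crossing 1x3. Involves strand 1? yes. Count so far: 4
Gen 7: crossing 1x4. Involves strand 1? yes. Count so far: 5

Answer: 5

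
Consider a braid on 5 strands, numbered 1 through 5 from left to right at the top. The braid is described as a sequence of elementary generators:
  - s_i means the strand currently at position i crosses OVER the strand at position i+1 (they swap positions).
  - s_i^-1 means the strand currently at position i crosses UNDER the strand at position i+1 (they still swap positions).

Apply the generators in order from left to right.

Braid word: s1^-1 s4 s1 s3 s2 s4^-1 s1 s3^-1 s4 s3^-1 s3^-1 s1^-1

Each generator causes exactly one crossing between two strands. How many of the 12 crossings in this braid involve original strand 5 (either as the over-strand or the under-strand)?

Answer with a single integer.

Gen 1: crossing 1x2. Involves strand 5? no. Count so far: 0
Gen 2: crossing 4x5. Involves strand 5? yes. Count so far: 1
Gen 3: crossing 2x1. Involves strand 5? no. Count so far: 1
Gen 4: crossing 3x5. Involves strand 5? yes. Count so far: 2
Gen 5: crossing 2x5. Involves strand 5? yes. Count so far: 3
Gen 6: crossing 3x4. Involves strand 5? no. Count so far: 3
Gen 7: crossing 1x5. Involves strand 5? yes. Count so far: 4
Gen 8: crossing 2x4. Involves strand 5? no. Count so far: 4
Gen 9: crossing 2x3. Involves strand 5? no. Count so far: 4
Gen 10: crossing 4x3. Involves strand 5? no. Count so far: 4
Gen 11: crossing 3x4. Involves strand 5? no. Count so far: 4
Gen 12: crossing 5x1. Involves strand 5? yes. Count so far: 5

Answer: 5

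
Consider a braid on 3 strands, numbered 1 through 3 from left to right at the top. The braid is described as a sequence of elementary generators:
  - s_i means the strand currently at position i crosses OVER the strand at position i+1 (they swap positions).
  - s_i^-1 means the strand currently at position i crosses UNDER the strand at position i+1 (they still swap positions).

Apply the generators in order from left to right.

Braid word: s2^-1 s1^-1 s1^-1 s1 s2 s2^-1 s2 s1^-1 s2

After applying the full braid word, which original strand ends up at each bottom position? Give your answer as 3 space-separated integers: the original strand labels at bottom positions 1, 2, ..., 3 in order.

Gen 1 (s2^-1): strand 2 crosses under strand 3. Perm now: [1 3 2]
Gen 2 (s1^-1): strand 1 crosses under strand 3. Perm now: [3 1 2]
Gen 3 (s1^-1): strand 3 crosses under strand 1. Perm now: [1 3 2]
Gen 4 (s1): strand 1 crosses over strand 3. Perm now: [3 1 2]
Gen 5 (s2): strand 1 crosses over strand 2. Perm now: [3 2 1]
Gen 6 (s2^-1): strand 2 crosses under strand 1. Perm now: [3 1 2]
Gen 7 (s2): strand 1 crosses over strand 2. Perm now: [3 2 1]
Gen 8 (s1^-1): strand 3 crosses under strand 2. Perm now: [2 3 1]
Gen 9 (s2): strand 3 crosses over strand 1. Perm now: [2 1 3]

Answer: 2 1 3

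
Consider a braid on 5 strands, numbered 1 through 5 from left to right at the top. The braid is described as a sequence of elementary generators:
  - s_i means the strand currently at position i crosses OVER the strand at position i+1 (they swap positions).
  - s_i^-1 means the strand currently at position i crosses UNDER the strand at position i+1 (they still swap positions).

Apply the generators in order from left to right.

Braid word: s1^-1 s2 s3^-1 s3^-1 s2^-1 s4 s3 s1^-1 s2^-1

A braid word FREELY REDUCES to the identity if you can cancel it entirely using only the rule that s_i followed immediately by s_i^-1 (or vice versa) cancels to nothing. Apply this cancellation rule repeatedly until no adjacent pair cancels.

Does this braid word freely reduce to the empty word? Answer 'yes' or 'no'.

Gen 1 (s1^-1): push. Stack: [s1^-1]
Gen 2 (s2): push. Stack: [s1^-1 s2]
Gen 3 (s3^-1): push. Stack: [s1^-1 s2 s3^-1]
Gen 4 (s3^-1): push. Stack: [s1^-1 s2 s3^-1 s3^-1]
Gen 5 (s2^-1): push. Stack: [s1^-1 s2 s3^-1 s3^-1 s2^-1]
Gen 6 (s4): push. Stack: [s1^-1 s2 s3^-1 s3^-1 s2^-1 s4]
Gen 7 (s3): push. Stack: [s1^-1 s2 s3^-1 s3^-1 s2^-1 s4 s3]
Gen 8 (s1^-1): push. Stack: [s1^-1 s2 s3^-1 s3^-1 s2^-1 s4 s3 s1^-1]
Gen 9 (s2^-1): push. Stack: [s1^-1 s2 s3^-1 s3^-1 s2^-1 s4 s3 s1^-1 s2^-1]
Reduced word: s1^-1 s2 s3^-1 s3^-1 s2^-1 s4 s3 s1^-1 s2^-1

Answer: no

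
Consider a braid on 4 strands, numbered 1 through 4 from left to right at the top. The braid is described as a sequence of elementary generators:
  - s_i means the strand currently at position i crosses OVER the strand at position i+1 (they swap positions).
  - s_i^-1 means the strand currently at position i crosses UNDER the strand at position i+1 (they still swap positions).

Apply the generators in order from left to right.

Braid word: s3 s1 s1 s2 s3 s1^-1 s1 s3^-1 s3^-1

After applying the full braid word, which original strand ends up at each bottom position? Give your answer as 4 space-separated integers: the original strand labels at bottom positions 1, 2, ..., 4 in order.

Gen 1 (s3): strand 3 crosses over strand 4. Perm now: [1 2 4 3]
Gen 2 (s1): strand 1 crosses over strand 2. Perm now: [2 1 4 3]
Gen 3 (s1): strand 2 crosses over strand 1. Perm now: [1 2 4 3]
Gen 4 (s2): strand 2 crosses over strand 4. Perm now: [1 4 2 3]
Gen 5 (s3): strand 2 crosses over strand 3. Perm now: [1 4 3 2]
Gen 6 (s1^-1): strand 1 crosses under strand 4. Perm now: [4 1 3 2]
Gen 7 (s1): strand 4 crosses over strand 1. Perm now: [1 4 3 2]
Gen 8 (s3^-1): strand 3 crosses under strand 2. Perm now: [1 4 2 3]
Gen 9 (s3^-1): strand 2 crosses under strand 3. Perm now: [1 4 3 2]

Answer: 1 4 3 2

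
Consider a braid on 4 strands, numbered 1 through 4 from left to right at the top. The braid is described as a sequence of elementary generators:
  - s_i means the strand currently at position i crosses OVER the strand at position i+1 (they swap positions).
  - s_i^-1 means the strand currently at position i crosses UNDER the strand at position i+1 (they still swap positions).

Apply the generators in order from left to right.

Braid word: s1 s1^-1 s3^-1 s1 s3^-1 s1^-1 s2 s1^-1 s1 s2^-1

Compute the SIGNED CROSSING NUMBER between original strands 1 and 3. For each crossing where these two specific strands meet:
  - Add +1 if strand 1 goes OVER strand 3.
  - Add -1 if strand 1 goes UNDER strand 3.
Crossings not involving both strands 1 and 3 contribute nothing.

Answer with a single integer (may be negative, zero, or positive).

Answer: -2

Derivation:
Gen 1: crossing 1x2. Both 1&3? no. Sum: 0
Gen 2: crossing 2x1. Both 1&3? no. Sum: 0
Gen 3: crossing 3x4. Both 1&3? no. Sum: 0
Gen 4: crossing 1x2. Both 1&3? no. Sum: 0
Gen 5: crossing 4x3. Both 1&3? no. Sum: 0
Gen 6: crossing 2x1. Both 1&3? no. Sum: 0
Gen 7: crossing 2x3. Both 1&3? no. Sum: 0
Gen 8: 1 under 3. Both 1&3? yes. Contrib: -1. Sum: -1
Gen 9: 3 over 1. Both 1&3? yes. Contrib: -1. Sum: -2
Gen 10: crossing 3x2. Both 1&3? no. Sum: -2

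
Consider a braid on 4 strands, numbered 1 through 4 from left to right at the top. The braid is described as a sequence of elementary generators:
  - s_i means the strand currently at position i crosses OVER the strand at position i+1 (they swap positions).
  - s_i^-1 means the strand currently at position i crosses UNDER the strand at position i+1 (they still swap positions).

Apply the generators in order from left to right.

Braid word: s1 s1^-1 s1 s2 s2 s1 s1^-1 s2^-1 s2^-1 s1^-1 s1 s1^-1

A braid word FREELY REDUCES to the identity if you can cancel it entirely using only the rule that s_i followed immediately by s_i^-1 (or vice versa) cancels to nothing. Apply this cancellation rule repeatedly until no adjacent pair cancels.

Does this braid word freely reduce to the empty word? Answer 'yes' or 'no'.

Answer: yes

Derivation:
Gen 1 (s1): push. Stack: [s1]
Gen 2 (s1^-1): cancels prior s1. Stack: []
Gen 3 (s1): push. Stack: [s1]
Gen 4 (s2): push. Stack: [s1 s2]
Gen 5 (s2): push. Stack: [s1 s2 s2]
Gen 6 (s1): push. Stack: [s1 s2 s2 s1]
Gen 7 (s1^-1): cancels prior s1. Stack: [s1 s2 s2]
Gen 8 (s2^-1): cancels prior s2. Stack: [s1 s2]
Gen 9 (s2^-1): cancels prior s2. Stack: [s1]
Gen 10 (s1^-1): cancels prior s1. Stack: []
Gen 11 (s1): push. Stack: [s1]
Gen 12 (s1^-1): cancels prior s1. Stack: []
Reduced word: (empty)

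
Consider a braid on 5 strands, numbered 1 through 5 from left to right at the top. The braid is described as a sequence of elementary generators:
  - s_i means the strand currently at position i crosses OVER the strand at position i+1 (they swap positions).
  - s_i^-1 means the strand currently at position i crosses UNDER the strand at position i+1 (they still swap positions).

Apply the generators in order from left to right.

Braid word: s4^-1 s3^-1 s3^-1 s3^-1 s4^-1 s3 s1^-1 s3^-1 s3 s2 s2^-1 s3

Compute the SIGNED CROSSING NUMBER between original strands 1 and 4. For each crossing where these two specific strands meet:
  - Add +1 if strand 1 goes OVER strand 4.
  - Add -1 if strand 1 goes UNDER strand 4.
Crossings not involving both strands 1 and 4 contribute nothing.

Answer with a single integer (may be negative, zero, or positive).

Gen 1: crossing 4x5. Both 1&4? no. Sum: 0
Gen 2: crossing 3x5. Both 1&4? no. Sum: 0
Gen 3: crossing 5x3. Both 1&4? no. Sum: 0
Gen 4: crossing 3x5. Both 1&4? no. Sum: 0
Gen 5: crossing 3x4. Both 1&4? no. Sum: 0
Gen 6: crossing 5x4. Both 1&4? no. Sum: 0
Gen 7: crossing 1x2. Both 1&4? no. Sum: 0
Gen 8: crossing 4x5. Both 1&4? no. Sum: 0
Gen 9: crossing 5x4. Both 1&4? no. Sum: 0
Gen 10: 1 over 4. Both 1&4? yes. Contrib: +1. Sum: 1
Gen 11: 4 under 1. Both 1&4? yes. Contrib: +1. Sum: 2
Gen 12: crossing 4x5. Both 1&4? no. Sum: 2

Answer: 2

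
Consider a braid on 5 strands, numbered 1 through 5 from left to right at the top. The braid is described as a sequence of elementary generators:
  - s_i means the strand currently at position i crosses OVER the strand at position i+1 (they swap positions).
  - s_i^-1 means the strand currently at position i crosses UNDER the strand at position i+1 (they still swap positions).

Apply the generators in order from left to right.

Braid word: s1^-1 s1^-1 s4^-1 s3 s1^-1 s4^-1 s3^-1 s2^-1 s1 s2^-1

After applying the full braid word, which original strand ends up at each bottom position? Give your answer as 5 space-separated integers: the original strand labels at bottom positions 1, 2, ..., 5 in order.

Answer: 4 1 2 5 3

Derivation:
Gen 1 (s1^-1): strand 1 crosses under strand 2. Perm now: [2 1 3 4 5]
Gen 2 (s1^-1): strand 2 crosses under strand 1. Perm now: [1 2 3 4 5]
Gen 3 (s4^-1): strand 4 crosses under strand 5. Perm now: [1 2 3 5 4]
Gen 4 (s3): strand 3 crosses over strand 5. Perm now: [1 2 5 3 4]
Gen 5 (s1^-1): strand 1 crosses under strand 2. Perm now: [2 1 5 3 4]
Gen 6 (s4^-1): strand 3 crosses under strand 4. Perm now: [2 1 5 4 3]
Gen 7 (s3^-1): strand 5 crosses under strand 4. Perm now: [2 1 4 5 3]
Gen 8 (s2^-1): strand 1 crosses under strand 4. Perm now: [2 4 1 5 3]
Gen 9 (s1): strand 2 crosses over strand 4. Perm now: [4 2 1 5 3]
Gen 10 (s2^-1): strand 2 crosses under strand 1. Perm now: [4 1 2 5 3]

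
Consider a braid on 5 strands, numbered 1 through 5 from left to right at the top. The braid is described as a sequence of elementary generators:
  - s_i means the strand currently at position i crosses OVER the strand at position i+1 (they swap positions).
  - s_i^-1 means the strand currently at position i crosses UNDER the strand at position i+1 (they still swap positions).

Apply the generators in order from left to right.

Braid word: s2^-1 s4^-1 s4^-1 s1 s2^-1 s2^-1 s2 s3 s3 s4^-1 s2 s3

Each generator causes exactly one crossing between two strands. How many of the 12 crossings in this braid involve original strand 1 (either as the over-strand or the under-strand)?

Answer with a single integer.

Answer: 7

Derivation:
Gen 1: crossing 2x3. Involves strand 1? no. Count so far: 0
Gen 2: crossing 4x5. Involves strand 1? no. Count so far: 0
Gen 3: crossing 5x4. Involves strand 1? no. Count so far: 0
Gen 4: crossing 1x3. Involves strand 1? yes. Count so far: 1
Gen 5: crossing 1x2. Involves strand 1? yes. Count so far: 2
Gen 6: crossing 2x1. Involves strand 1? yes. Count so far: 3
Gen 7: crossing 1x2. Involves strand 1? yes. Count so far: 4
Gen 8: crossing 1x4. Involves strand 1? yes. Count so far: 5
Gen 9: crossing 4x1. Involves strand 1? yes. Count so far: 6
Gen 10: crossing 4x5. Involves strand 1? no. Count so far: 6
Gen 11: crossing 2x1. Involves strand 1? yes. Count so far: 7
Gen 12: crossing 2x5. Involves strand 1? no. Count so far: 7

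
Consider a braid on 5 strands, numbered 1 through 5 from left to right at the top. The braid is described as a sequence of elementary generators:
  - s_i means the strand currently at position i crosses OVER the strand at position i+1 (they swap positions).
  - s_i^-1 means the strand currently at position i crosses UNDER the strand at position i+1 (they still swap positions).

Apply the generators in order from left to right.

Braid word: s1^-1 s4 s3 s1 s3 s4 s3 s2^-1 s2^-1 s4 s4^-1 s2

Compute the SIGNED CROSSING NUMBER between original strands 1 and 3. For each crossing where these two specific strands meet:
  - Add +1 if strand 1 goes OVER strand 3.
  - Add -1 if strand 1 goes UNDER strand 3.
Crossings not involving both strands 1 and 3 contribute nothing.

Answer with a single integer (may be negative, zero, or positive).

Gen 1: crossing 1x2. Both 1&3? no. Sum: 0
Gen 2: crossing 4x5. Both 1&3? no. Sum: 0
Gen 3: crossing 3x5. Both 1&3? no. Sum: 0
Gen 4: crossing 2x1. Both 1&3? no. Sum: 0
Gen 5: crossing 5x3. Both 1&3? no. Sum: 0
Gen 6: crossing 5x4. Both 1&3? no. Sum: 0
Gen 7: crossing 3x4. Both 1&3? no. Sum: 0
Gen 8: crossing 2x4. Both 1&3? no. Sum: 0
Gen 9: crossing 4x2. Both 1&3? no. Sum: 0
Gen 10: crossing 3x5. Both 1&3? no. Sum: 0
Gen 11: crossing 5x3. Both 1&3? no. Sum: 0
Gen 12: crossing 2x4. Both 1&3? no. Sum: 0

Answer: 0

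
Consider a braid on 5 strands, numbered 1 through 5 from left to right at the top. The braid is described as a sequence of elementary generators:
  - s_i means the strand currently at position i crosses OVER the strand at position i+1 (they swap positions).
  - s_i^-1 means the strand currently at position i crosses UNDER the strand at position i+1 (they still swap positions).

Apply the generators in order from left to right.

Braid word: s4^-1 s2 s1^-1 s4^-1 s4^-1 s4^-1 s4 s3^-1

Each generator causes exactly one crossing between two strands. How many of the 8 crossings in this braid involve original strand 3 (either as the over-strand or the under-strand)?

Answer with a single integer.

Answer: 2

Derivation:
Gen 1: crossing 4x5. Involves strand 3? no. Count so far: 0
Gen 2: crossing 2x3. Involves strand 3? yes. Count so far: 1
Gen 3: crossing 1x3. Involves strand 3? yes. Count so far: 2
Gen 4: crossing 5x4. Involves strand 3? no. Count so far: 2
Gen 5: crossing 4x5. Involves strand 3? no. Count so far: 2
Gen 6: crossing 5x4. Involves strand 3? no. Count so far: 2
Gen 7: crossing 4x5. Involves strand 3? no. Count so far: 2
Gen 8: crossing 2x5. Involves strand 3? no. Count so far: 2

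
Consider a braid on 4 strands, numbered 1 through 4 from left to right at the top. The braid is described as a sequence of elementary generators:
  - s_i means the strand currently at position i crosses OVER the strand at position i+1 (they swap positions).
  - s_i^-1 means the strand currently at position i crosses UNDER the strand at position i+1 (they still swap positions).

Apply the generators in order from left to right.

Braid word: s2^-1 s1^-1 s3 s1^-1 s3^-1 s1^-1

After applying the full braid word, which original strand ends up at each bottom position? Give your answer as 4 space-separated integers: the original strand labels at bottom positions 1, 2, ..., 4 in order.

Gen 1 (s2^-1): strand 2 crosses under strand 3. Perm now: [1 3 2 4]
Gen 2 (s1^-1): strand 1 crosses under strand 3. Perm now: [3 1 2 4]
Gen 3 (s3): strand 2 crosses over strand 4. Perm now: [3 1 4 2]
Gen 4 (s1^-1): strand 3 crosses under strand 1. Perm now: [1 3 4 2]
Gen 5 (s3^-1): strand 4 crosses under strand 2. Perm now: [1 3 2 4]
Gen 6 (s1^-1): strand 1 crosses under strand 3. Perm now: [3 1 2 4]

Answer: 3 1 2 4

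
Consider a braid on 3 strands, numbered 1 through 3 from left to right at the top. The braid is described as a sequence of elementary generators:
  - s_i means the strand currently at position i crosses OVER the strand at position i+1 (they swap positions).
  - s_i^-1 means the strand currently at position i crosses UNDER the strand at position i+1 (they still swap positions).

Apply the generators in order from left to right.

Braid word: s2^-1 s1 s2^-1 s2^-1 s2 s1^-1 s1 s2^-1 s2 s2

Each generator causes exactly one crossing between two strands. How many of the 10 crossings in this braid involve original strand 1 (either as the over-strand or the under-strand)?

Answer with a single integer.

Gen 1: crossing 2x3. Involves strand 1? no. Count so far: 0
Gen 2: crossing 1x3. Involves strand 1? yes. Count so far: 1
Gen 3: crossing 1x2. Involves strand 1? yes. Count so far: 2
Gen 4: crossing 2x1. Involves strand 1? yes. Count so far: 3
Gen 5: crossing 1x2. Involves strand 1? yes. Count so far: 4
Gen 6: crossing 3x2. Involves strand 1? no. Count so far: 4
Gen 7: crossing 2x3. Involves strand 1? no. Count so far: 4
Gen 8: crossing 2x1. Involves strand 1? yes. Count so far: 5
Gen 9: crossing 1x2. Involves strand 1? yes. Count so far: 6
Gen 10: crossing 2x1. Involves strand 1? yes. Count so far: 7

Answer: 7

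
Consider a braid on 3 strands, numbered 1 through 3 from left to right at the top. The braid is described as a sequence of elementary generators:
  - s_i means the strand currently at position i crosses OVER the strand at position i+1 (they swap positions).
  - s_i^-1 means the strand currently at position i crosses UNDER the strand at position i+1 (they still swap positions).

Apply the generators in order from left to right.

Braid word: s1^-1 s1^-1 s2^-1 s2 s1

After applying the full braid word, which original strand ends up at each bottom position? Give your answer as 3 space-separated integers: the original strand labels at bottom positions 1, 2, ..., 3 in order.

Gen 1 (s1^-1): strand 1 crosses under strand 2. Perm now: [2 1 3]
Gen 2 (s1^-1): strand 2 crosses under strand 1. Perm now: [1 2 3]
Gen 3 (s2^-1): strand 2 crosses under strand 3. Perm now: [1 3 2]
Gen 4 (s2): strand 3 crosses over strand 2. Perm now: [1 2 3]
Gen 5 (s1): strand 1 crosses over strand 2. Perm now: [2 1 3]

Answer: 2 1 3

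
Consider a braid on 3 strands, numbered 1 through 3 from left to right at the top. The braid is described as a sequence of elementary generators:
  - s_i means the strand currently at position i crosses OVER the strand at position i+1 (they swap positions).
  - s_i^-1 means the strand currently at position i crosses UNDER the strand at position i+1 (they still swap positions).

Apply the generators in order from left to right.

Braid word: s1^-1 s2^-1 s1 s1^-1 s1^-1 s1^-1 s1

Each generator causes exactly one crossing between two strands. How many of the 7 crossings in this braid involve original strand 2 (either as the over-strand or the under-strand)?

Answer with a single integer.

Answer: 6

Derivation:
Gen 1: crossing 1x2. Involves strand 2? yes. Count so far: 1
Gen 2: crossing 1x3. Involves strand 2? no. Count so far: 1
Gen 3: crossing 2x3. Involves strand 2? yes. Count so far: 2
Gen 4: crossing 3x2. Involves strand 2? yes. Count so far: 3
Gen 5: crossing 2x3. Involves strand 2? yes. Count so far: 4
Gen 6: crossing 3x2. Involves strand 2? yes. Count so far: 5
Gen 7: crossing 2x3. Involves strand 2? yes. Count so far: 6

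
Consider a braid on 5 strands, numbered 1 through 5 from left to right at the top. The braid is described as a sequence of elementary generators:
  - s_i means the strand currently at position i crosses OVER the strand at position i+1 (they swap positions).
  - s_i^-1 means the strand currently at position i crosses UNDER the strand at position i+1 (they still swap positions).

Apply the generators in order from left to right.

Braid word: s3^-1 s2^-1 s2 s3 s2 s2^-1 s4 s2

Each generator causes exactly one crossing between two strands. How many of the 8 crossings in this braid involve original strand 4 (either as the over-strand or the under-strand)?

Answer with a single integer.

Gen 1: crossing 3x4. Involves strand 4? yes. Count so far: 1
Gen 2: crossing 2x4. Involves strand 4? yes. Count so far: 2
Gen 3: crossing 4x2. Involves strand 4? yes. Count so far: 3
Gen 4: crossing 4x3. Involves strand 4? yes. Count so far: 4
Gen 5: crossing 2x3. Involves strand 4? no. Count so far: 4
Gen 6: crossing 3x2. Involves strand 4? no. Count so far: 4
Gen 7: crossing 4x5. Involves strand 4? yes. Count so far: 5
Gen 8: crossing 2x3. Involves strand 4? no. Count so far: 5

Answer: 5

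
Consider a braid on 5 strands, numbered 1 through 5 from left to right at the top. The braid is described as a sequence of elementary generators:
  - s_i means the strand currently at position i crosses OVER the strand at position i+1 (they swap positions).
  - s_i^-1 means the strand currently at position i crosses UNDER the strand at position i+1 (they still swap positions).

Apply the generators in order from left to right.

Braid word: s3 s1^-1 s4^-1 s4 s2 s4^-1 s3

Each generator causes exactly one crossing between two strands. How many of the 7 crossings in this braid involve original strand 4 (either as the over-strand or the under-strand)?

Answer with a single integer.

Gen 1: crossing 3x4. Involves strand 4? yes. Count so far: 1
Gen 2: crossing 1x2. Involves strand 4? no. Count so far: 1
Gen 3: crossing 3x5. Involves strand 4? no. Count so far: 1
Gen 4: crossing 5x3. Involves strand 4? no. Count so far: 1
Gen 5: crossing 1x4. Involves strand 4? yes. Count so far: 2
Gen 6: crossing 3x5. Involves strand 4? no. Count so far: 2
Gen 7: crossing 1x5. Involves strand 4? no. Count so far: 2

Answer: 2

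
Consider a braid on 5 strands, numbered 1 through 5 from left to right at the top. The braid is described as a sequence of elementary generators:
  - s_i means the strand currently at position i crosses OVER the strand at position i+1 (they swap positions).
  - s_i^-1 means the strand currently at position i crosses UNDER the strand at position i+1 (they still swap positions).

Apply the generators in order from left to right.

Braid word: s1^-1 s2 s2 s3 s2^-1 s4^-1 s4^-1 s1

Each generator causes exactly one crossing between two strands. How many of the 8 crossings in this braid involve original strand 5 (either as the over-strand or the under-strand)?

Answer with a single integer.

Answer: 2

Derivation:
Gen 1: crossing 1x2. Involves strand 5? no. Count so far: 0
Gen 2: crossing 1x3. Involves strand 5? no. Count so far: 0
Gen 3: crossing 3x1. Involves strand 5? no. Count so far: 0
Gen 4: crossing 3x4. Involves strand 5? no. Count so far: 0
Gen 5: crossing 1x4. Involves strand 5? no. Count so far: 0
Gen 6: crossing 3x5. Involves strand 5? yes. Count so far: 1
Gen 7: crossing 5x3. Involves strand 5? yes. Count so far: 2
Gen 8: crossing 2x4. Involves strand 5? no. Count so far: 2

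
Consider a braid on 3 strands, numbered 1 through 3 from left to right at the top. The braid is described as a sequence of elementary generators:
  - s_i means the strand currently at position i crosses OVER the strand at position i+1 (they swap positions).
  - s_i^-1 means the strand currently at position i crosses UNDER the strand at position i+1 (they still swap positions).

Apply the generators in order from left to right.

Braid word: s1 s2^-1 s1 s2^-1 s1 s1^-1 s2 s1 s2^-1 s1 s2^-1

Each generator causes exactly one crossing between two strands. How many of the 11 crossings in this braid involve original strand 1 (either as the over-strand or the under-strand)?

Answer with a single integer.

Answer: 8

Derivation:
Gen 1: crossing 1x2. Involves strand 1? yes. Count so far: 1
Gen 2: crossing 1x3. Involves strand 1? yes. Count so far: 2
Gen 3: crossing 2x3. Involves strand 1? no. Count so far: 2
Gen 4: crossing 2x1. Involves strand 1? yes. Count so far: 3
Gen 5: crossing 3x1. Involves strand 1? yes. Count so far: 4
Gen 6: crossing 1x3. Involves strand 1? yes. Count so far: 5
Gen 7: crossing 1x2. Involves strand 1? yes. Count so far: 6
Gen 8: crossing 3x2. Involves strand 1? no. Count so far: 6
Gen 9: crossing 3x1. Involves strand 1? yes. Count so far: 7
Gen 10: crossing 2x1. Involves strand 1? yes. Count so far: 8
Gen 11: crossing 2x3. Involves strand 1? no. Count so far: 8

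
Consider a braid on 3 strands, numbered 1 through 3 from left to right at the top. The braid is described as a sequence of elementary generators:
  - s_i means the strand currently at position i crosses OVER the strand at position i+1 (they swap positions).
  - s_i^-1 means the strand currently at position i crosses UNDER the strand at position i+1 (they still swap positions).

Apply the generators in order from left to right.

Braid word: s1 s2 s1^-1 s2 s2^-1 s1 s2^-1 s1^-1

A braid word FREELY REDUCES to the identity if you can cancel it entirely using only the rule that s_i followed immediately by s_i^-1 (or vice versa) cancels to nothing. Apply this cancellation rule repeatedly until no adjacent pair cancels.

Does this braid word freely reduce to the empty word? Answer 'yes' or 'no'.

Answer: yes

Derivation:
Gen 1 (s1): push. Stack: [s1]
Gen 2 (s2): push. Stack: [s1 s2]
Gen 3 (s1^-1): push. Stack: [s1 s2 s1^-1]
Gen 4 (s2): push. Stack: [s1 s2 s1^-1 s2]
Gen 5 (s2^-1): cancels prior s2. Stack: [s1 s2 s1^-1]
Gen 6 (s1): cancels prior s1^-1. Stack: [s1 s2]
Gen 7 (s2^-1): cancels prior s2. Stack: [s1]
Gen 8 (s1^-1): cancels prior s1. Stack: []
Reduced word: (empty)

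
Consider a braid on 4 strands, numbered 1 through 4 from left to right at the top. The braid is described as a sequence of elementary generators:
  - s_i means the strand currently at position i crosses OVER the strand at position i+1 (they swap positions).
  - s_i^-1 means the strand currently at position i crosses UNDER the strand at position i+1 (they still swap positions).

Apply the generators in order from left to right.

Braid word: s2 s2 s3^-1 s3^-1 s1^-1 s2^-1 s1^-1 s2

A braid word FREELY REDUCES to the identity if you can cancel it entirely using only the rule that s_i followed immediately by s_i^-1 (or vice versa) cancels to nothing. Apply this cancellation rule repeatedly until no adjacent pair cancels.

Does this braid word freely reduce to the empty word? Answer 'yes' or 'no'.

Gen 1 (s2): push. Stack: [s2]
Gen 2 (s2): push. Stack: [s2 s2]
Gen 3 (s3^-1): push. Stack: [s2 s2 s3^-1]
Gen 4 (s3^-1): push. Stack: [s2 s2 s3^-1 s3^-1]
Gen 5 (s1^-1): push. Stack: [s2 s2 s3^-1 s3^-1 s1^-1]
Gen 6 (s2^-1): push. Stack: [s2 s2 s3^-1 s3^-1 s1^-1 s2^-1]
Gen 7 (s1^-1): push. Stack: [s2 s2 s3^-1 s3^-1 s1^-1 s2^-1 s1^-1]
Gen 8 (s2): push. Stack: [s2 s2 s3^-1 s3^-1 s1^-1 s2^-1 s1^-1 s2]
Reduced word: s2 s2 s3^-1 s3^-1 s1^-1 s2^-1 s1^-1 s2

Answer: no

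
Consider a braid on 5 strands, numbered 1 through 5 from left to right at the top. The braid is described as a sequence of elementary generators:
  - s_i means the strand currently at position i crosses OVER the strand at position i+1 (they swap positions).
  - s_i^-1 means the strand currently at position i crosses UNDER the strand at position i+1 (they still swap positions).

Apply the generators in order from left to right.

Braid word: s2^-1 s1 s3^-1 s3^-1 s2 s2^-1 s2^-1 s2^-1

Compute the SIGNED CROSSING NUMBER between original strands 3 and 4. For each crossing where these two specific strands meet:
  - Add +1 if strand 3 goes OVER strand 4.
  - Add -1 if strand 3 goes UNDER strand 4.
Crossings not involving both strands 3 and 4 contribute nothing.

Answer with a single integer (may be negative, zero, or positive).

Gen 1: crossing 2x3. Both 3&4? no. Sum: 0
Gen 2: crossing 1x3. Both 3&4? no. Sum: 0
Gen 3: crossing 2x4. Both 3&4? no. Sum: 0
Gen 4: crossing 4x2. Both 3&4? no. Sum: 0
Gen 5: crossing 1x2. Both 3&4? no. Sum: 0
Gen 6: crossing 2x1. Both 3&4? no. Sum: 0
Gen 7: crossing 1x2. Both 3&4? no. Sum: 0
Gen 8: crossing 2x1. Both 3&4? no. Sum: 0

Answer: 0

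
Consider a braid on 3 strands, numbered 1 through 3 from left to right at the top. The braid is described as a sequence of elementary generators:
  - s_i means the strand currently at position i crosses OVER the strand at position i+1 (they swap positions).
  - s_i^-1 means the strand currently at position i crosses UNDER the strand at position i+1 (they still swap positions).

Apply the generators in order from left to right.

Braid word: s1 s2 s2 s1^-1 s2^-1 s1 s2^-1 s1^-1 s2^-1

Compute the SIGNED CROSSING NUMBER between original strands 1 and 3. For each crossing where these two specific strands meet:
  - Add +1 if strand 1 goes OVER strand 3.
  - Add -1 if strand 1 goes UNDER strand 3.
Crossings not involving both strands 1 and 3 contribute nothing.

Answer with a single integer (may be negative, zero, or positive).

Answer: 2

Derivation:
Gen 1: crossing 1x2. Both 1&3? no. Sum: 0
Gen 2: 1 over 3. Both 1&3? yes. Contrib: +1. Sum: 1
Gen 3: 3 over 1. Both 1&3? yes. Contrib: -1. Sum: 0
Gen 4: crossing 2x1. Both 1&3? no. Sum: 0
Gen 5: crossing 2x3. Both 1&3? no. Sum: 0
Gen 6: 1 over 3. Both 1&3? yes. Contrib: +1. Sum: 1
Gen 7: crossing 1x2. Both 1&3? no. Sum: 1
Gen 8: crossing 3x2. Both 1&3? no. Sum: 1
Gen 9: 3 under 1. Both 1&3? yes. Contrib: +1. Sum: 2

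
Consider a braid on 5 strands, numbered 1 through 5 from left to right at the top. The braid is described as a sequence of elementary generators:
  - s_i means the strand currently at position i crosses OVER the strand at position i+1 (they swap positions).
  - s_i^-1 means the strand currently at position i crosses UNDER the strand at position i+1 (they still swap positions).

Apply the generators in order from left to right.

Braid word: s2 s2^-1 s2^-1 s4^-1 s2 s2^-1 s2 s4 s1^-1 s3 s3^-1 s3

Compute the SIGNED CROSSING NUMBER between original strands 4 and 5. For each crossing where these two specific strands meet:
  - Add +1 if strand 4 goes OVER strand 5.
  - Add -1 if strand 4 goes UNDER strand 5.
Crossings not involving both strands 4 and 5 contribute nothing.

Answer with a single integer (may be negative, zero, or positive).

Answer: -2

Derivation:
Gen 1: crossing 2x3. Both 4&5? no. Sum: 0
Gen 2: crossing 3x2. Both 4&5? no. Sum: 0
Gen 3: crossing 2x3. Both 4&5? no. Sum: 0
Gen 4: 4 under 5. Both 4&5? yes. Contrib: -1. Sum: -1
Gen 5: crossing 3x2. Both 4&5? no. Sum: -1
Gen 6: crossing 2x3. Both 4&5? no. Sum: -1
Gen 7: crossing 3x2. Both 4&5? no. Sum: -1
Gen 8: 5 over 4. Both 4&5? yes. Contrib: -1. Sum: -2
Gen 9: crossing 1x2. Both 4&5? no. Sum: -2
Gen 10: crossing 3x4. Both 4&5? no. Sum: -2
Gen 11: crossing 4x3. Both 4&5? no. Sum: -2
Gen 12: crossing 3x4. Both 4&5? no. Sum: -2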